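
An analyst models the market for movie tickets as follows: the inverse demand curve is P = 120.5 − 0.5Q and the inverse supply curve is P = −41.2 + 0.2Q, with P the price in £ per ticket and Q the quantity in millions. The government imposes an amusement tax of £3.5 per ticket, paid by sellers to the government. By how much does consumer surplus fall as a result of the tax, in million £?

Inverting to Q(P) form: Qd = 241 − 2P; Qs = 5P + 206.
Without the tax, 241 − 2P = 5P + 206 gives 7P = 35, so P* = £5 and Q* = 231.
With the tax collected from sellers, supply shifts: Qs = 5(P − 3.5) + 206.
Solving gives Q = 226 with buyers paying £7.5 and sellers receiving £4 (the £3.5 wedge).
ΔCS is the trapezoid between Q = 226 and Q = 231 of height £2.5: ½ · (231 + 226) · 2.5 = £571.25.

Consumer surplus falls by £571.25 million.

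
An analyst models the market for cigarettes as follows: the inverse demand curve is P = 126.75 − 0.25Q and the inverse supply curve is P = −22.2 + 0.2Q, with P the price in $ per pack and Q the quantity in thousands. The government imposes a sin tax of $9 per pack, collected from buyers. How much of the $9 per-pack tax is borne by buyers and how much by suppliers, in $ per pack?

Inverting to Q(P) form: Qd = 507 − 4P; Qs = 5P + 111.
Before the tax: set 507 − 4P = 5P + 111 → P* = $44, Q* = 331.
With the tax collected from buyers, demand (in seller-price terms) shifts: Qd = 507 − 4(P + 9).
New equilibrium: buyers pay $49, suppliers receive $40, Q = 311. (Wedge: Pb − Ps = 9.)
Burden on buyers: $5; on suppliers: $4. (They sum to $9.)

Buyers bear $5 per pack; suppliers bear $4 per pack.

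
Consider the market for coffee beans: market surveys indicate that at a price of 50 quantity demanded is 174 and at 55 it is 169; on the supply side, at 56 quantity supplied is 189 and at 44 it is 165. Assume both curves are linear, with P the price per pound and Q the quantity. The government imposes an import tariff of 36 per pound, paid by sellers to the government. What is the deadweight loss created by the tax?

Demand slope: (169 − 174)/(55 − 50) = -1, so Qd = 224 − P.
Supply slope: (165 − 189)/(44 − 56) = 2, so Qs = 2P + 77.
Before the tax: set 224 − P = 2P + 77 → P* = 49, Q* = 175.
With the tax collected from sellers, supply shifts: Qs = 2(P − 36) + 77.
New equilibrium: buyers pay 73, sellers receive 37, Q = 151. (Wedge: Pb − Ps = 36.)
Quantity falls by |ΔQ| = |175 − 151| = 24.
DWL = ½ · t · |ΔQ| = ½ · 36 · 24 = 432.

Deadweight loss = 432.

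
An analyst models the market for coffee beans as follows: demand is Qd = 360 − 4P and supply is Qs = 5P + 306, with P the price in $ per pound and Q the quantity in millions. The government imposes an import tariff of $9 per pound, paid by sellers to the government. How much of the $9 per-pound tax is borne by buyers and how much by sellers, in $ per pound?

Buyers bear $5 per pound; sellers bear $4 per pound.

Before the tax: set 360 − 4P = 5P + 306 → P* = $6, Q* = 336.
With the tax collected from sellers, supply shifts: Qs = 5(P − 9) + 306.
New equilibrium: buyers pay $11, sellers receive $2, Q = 316. (Wedge: Pb − Ps = 9.)
Burden on buyers: $5; on sellers: $4. (They sum to $9.)
The less price-elastic side of the market bears the larger share of a per-unit tax.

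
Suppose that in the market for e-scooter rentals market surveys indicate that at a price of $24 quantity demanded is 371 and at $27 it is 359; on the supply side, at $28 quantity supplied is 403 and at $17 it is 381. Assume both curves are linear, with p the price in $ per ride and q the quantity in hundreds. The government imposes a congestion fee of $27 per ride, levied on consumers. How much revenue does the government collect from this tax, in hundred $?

Demand slope: (359 − 371)/(27 − 24) = -4, so qd = 467 − 4p.
Supply slope: (381 − 403)/(17 − 28) = 2, so qs = 2p + 347.
Without the tax, 467 − 4p = 2p + 347 gives 6p = 120, so p* = $20 and q* = 387.
With the tax collected from consumers, demand (in seller-price terms) shifts: qd = 467 − 4(p + 27).
Solving gives q = 351 with consumers paying $29 and producers receiving $2 (the $27 wedge).
Revenue = t · Q = 27 · 351 = $9477.

Tax revenue = $9477 hundred.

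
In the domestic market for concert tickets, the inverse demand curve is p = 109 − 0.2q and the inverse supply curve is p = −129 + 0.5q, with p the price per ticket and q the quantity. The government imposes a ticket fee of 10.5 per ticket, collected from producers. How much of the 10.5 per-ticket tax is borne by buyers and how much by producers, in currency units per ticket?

Rewrite in direct form: qd = 545 − 5p and qs = 2p + 258.
Before the tax: set 545 − 5p = 2p + 258 → p* = 41, q* = 340.
With the tax collected from producers, supply shifts: qs = 2(p − 10.5) + 258.
Solving gives q = 325 with buyers paying 44 and producers receiving 33.5 (the 10.5 wedge).
Burden on buyers: 3; on producers: 7.5. (They sum to 10.5.)

Buyers bear 3 per ticket; producers bear 7.5 per ticket.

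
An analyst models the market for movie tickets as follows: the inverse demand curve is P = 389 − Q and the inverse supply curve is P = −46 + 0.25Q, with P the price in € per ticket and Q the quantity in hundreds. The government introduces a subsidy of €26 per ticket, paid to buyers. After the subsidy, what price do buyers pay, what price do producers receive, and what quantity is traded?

Rewrite in direct form: Qd = 389 − P and Qs = 4P + 184.
Before the subsidy: set 389 − P = 4P + 184 → P* = €41, Q* = 348.
With a per-unit subsidy paid to buyers, each effectively pays P − 26, so demand becomes Qd = 389 − (P − 26).
New equilibrium: buyers pay €20.2, producers receive €46.2, Q = 368.8. (Wedge: Pb − Ps = −26.)

Buyers pay €20.2; producers receive €46.2; quantity = 368.8.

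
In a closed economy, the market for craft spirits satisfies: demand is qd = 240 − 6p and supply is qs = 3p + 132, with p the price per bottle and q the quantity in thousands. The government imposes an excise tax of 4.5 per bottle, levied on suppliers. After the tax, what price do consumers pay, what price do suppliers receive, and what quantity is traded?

Without the tax, 240 − 6p = 3p + 132 gives 9p = 108, so p* = 12 and q* = 168.
With the tax collected from suppliers, supply shifts: qs = 3(p − 4.5) + 132.
Solving gives q = 159 with consumers paying 13.5 and suppliers receiving 9 (the 4.5 wedge).

Consumers pay 13.5; suppliers receive 9; quantity = 159.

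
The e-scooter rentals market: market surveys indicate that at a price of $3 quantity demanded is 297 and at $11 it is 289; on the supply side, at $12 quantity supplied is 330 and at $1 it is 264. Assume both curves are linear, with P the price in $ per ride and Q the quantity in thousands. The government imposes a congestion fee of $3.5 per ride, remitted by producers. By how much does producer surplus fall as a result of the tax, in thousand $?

Producer surplus falls by $146.25 thousand.

Demand slope: (289 − 297)/(11 − 3) = -1, so Qd = 300 − P.
Supply slope: (264 − 330)/(1 − 12) = 6, so Qs = 6P + 258.
Without the tax, 300 − P = 6P + 258 gives 7P = 42, so P* = $6 and Q* = 294.
With the tax collected from producers, supply shifts: Qs = 6(P − 3.5) + 258.
New equilibrium: consumers pay $9, producers receive $5.5, Q = 291. (Wedge: Pb − Ps = 3.5.)
ΔPS is the trapezoid between Q = 291 and Q = 294 of height $0.5: ½ · (294 + 291) · 0.5 = $146.25.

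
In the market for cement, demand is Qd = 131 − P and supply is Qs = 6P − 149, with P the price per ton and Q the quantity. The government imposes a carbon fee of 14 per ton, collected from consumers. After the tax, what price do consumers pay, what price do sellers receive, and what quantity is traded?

Consumers pay 52; sellers receive 38; quantity = 79.

Before the tax: set 131 − P = 6P − 149 → P* = 40, Q* = 91.
With the tax collected from consumers, demand (in seller-price terms) shifts: Qd = 131 − (P + 14).
Solving gives Q = 79 with consumers paying 52 and sellers receiving 38 (the 14 wedge).
The less price-elastic side of the market bears the larger share of a per-unit tax.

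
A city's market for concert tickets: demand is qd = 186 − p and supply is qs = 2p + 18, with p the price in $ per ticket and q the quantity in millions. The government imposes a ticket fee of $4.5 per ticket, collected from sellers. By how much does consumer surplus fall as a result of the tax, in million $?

Consumer surplus falls by $385.5 million.

Before the tax: set 186 − p = 2p + 18 → p* = $56, q* = 130.
With the tax collected from sellers, supply shifts: qs = 2(p − 4.5) + 18.
New equilibrium: buyers pay $59, sellers receive $54.5, q = 127. (Wedge: pb − ps = 4.5.)
ΔCS is the trapezoid between Q = 127 and Q = 130 of height $3: ½ · (130 + 127) · 3 = $385.5.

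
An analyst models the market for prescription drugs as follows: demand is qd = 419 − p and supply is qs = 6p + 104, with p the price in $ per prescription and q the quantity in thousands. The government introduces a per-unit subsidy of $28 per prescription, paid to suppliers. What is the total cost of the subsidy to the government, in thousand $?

Government outlay = $11144 thousand.

Before the subsidy: set 419 − p = 6p + 104 → p* = $45, q* = 374.
With a per-unit subsidy paid to suppliers, each receives p + 28 per unit sold, so supply becomes qs = 6(p + 28) + 104.
Solving gives q = 398 with buyers paying $21 and suppliers receiving $49 (the $28 wedge).
Outlay = t · Q = 28 · 398 = $11144.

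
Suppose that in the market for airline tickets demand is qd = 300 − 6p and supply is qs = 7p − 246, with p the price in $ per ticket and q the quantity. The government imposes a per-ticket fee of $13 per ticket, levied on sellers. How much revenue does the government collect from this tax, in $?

Tax revenue = $78.

Without the tax, 300 − 6p = 7p − 246 gives 13p = 546, so p* = $42 and q* = 48.
With the tax collected from sellers, supply shifts: qs = 7(p − 13) − 246.
Solving gives q = 6 with consumers paying $49 and sellers receiving $36 (the $13 wedge).
Revenue = t · Q = 13 · 6 = $78.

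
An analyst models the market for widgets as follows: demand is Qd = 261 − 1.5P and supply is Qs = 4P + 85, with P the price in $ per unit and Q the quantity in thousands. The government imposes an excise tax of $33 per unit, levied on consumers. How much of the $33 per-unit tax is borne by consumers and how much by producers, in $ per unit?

Consumers bear $24 per unit; producers bear $9 per unit.

Before the tax: set 261 − 1.5P = 4P + 85 → P* = $32, Q* = 213.
With the tax collected from consumers, demand (in seller-price terms) shifts: Qd = 261 − 1.5(P + 33).
Solving gives Q = 177 with consumers paying $56 and producers receiving $23 (the $33 wedge).
Burden on consumers: $24; on producers: $9. (They sum to $33.)
The less price-elastic side of the market bears the larger share of a per-unit tax.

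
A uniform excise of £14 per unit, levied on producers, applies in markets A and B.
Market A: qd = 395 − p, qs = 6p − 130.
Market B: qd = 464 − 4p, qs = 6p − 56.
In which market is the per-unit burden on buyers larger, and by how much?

Market A: pre-tax p* = £75, q* = 320; post-tax q = 308; per-unit burden on buyers = £12.
Market B: pre-tax p* = £52, q* = 256; post-tax q = 222.4; per-unit burden on buyers = £8.4.
Difference: £12 vs £8.4 → market A is larger by £3.6.

Market A, by £3.6.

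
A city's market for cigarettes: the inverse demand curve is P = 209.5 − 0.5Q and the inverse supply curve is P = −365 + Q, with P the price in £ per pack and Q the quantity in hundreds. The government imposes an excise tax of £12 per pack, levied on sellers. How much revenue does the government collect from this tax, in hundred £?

Tax revenue = £4500 hundred.

Inverting to Q(P) form: Qd = 419 − 2P; Qs = P + 365.
Without the tax, 419 − 2P = P + 365 gives 3P = 54, so P* = £18 and Q* = 383.
With the tax collected from sellers, supply shifts: Qs = (P − 12) + 365.
Solving gives Q = 375 with consumers paying £22 and sellers receiving £10 (the £12 wedge).
Revenue = t · Q = 12 · 375 = £4500.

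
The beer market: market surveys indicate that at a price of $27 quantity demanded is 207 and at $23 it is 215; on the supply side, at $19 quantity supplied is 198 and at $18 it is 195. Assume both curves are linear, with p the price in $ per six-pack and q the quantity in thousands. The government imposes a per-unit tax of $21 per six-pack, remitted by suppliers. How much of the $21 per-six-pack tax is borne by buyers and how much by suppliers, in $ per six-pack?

Buyers bear $12.6 per six-pack; suppliers bear $8.4 per six-pack.

Demand slope: (215 − 207)/(23 − 27) = -2, so qd = 261 − 2p.
Supply slope: (195 − 198)/(18 − 19) = 3, so qs = 3p + 141.
Without the tax, 261 − 2p = 3p + 141 gives 5p = 120, so p* = $24 and q* = 213.
With the tax collected from suppliers, supply shifts: qs = 3(p − 21) + 141.
Solving gives q = 187.8 with buyers paying $36.6 and suppliers receiving $15.6 (the $21 wedge).
Burden on buyers: $12.6; on suppliers: $8.4. (They sum to $21.)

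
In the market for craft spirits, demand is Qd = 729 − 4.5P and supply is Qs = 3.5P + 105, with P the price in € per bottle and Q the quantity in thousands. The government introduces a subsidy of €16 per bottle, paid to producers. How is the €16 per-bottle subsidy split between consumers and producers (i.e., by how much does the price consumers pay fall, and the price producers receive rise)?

Consumers gain €7 per bottle; producers gain €9 per bottle.

Before the subsidy: set 729 − 4.5P = 3.5P + 105 → P* = €78, Q* = 378.
With a per-unit subsidy paid to producers, each receives P + 16 per unit sold, so supply becomes Qs = 3.5(P + 16) + 105.
New equilibrium: consumers pay €71, producers receive €87, Q = 409.5. (Wedge: Pb − Ps = −16.)
Gain to consumers: €7; to producers: €9. (They sum to €16.)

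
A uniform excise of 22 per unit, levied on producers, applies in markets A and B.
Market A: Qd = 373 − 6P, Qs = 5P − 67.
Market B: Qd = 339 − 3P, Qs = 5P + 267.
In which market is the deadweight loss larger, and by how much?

Market A, by 206.25.

Market A: pre-tax P* = 40, Q* = 133; post-tax Q = 73; deadweight loss = 660.
Market B: pre-tax P* = 9, Q* = 312; post-tax Q = 270.75; deadweight loss = 453.75.
Difference: 660 vs 453.75 → market A is larger by 206.25.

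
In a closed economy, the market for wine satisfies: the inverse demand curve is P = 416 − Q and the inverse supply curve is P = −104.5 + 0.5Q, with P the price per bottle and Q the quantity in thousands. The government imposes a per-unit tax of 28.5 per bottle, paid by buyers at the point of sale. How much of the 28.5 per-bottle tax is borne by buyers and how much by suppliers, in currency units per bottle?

Inverting to Q(P) form: Qd = 416 − P; Qs = 2P + 209.
Before the tax: set 416 − P = 2P + 209 → P* = 69, Q* = 347.
With the tax collected from buyers, demand (in seller-price terms) shifts: Qd = 416 − (P + 28.5).
Solving gives Q = 328 with buyers paying 88 and suppliers receiving 59.5 (the 28.5 wedge).
Burden on buyers: 19; on suppliers: 9.5. (They sum to 28.5.)

Buyers bear 19 per bottle; suppliers bear 9.5 per bottle.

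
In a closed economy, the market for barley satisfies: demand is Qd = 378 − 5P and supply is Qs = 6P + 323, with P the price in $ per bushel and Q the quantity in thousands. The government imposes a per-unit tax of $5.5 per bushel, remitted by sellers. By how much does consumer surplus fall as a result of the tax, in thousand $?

Without the tax, 378 − 5P = 6P + 323 gives 11P = 55, so P* = $5 and Q* = 353.
With the tax collected from sellers, supply shifts: Qs = 6(P − 5.5) + 323.
Solving gives Q = 338 with buyers paying $8 and sellers receiving $2.5 (the $5.5 wedge).
ΔCS is the trapezoid between Q = 338 and Q = 353 of height $3: ½ · (353 + 338) · 3 = $1036.5.

Consumer surplus falls by $1036.5 thousand.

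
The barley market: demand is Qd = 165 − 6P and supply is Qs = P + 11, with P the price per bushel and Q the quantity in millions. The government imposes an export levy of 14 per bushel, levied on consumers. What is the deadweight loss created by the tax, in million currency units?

Without the tax, 165 − 6P = P + 11 gives 7P = 154, so P* = 22 and Q* = 33.
With the tax collected from consumers, demand (in seller-price terms) shifts: Qd = 165 − 6(P + 14).
New equilibrium: consumers pay 24, suppliers receive 10, Q = 21. (Wedge: Pb − Ps = 14.)
Quantity falls by |ΔQ| = |33 − 21| = 12.
DWL = ½ · t · |ΔQ| = ½ · 14 · 12 = 84.

Deadweight loss = 84 million.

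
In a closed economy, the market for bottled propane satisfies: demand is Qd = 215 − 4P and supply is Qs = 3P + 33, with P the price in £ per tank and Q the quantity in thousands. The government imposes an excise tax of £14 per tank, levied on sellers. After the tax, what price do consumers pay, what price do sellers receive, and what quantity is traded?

Consumers pay £32; sellers receive £18; quantity = 87.

Without the tax, 215 − 4P = 3P + 33 gives 7P = 182, so P* = £26 and Q* = 111.
With the tax collected from sellers, supply shifts: Qs = 3(P − 14) + 33.
New equilibrium: consumers pay £32, sellers receive £18, Q = 87. (Wedge: Pb − Ps = 14.)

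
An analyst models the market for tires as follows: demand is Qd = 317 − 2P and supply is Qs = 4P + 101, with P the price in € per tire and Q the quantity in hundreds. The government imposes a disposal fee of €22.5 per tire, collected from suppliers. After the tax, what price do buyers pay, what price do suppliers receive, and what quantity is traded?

Buyers pay €51; suppliers receive €28.5; quantity = 215.

Before the tax: set 317 − 2P = 4P + 101 → P* = €36, Q* = 245.
With the tax collected from suppliers, supply shifts: Qs = 4(P − 22.5) + 101.
Solving gives Q = 215 with buyers paying €51 and suppliers receiving €28.5 (the €22.5 wedge).
The less price-elastic side of the market bears the larger share of a per-unit tax.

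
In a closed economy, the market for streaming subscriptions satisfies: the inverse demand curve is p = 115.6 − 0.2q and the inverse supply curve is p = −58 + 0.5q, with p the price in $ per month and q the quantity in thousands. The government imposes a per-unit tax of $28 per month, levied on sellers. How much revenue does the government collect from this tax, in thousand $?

Rewrite in direct form: qd = 578 − 5p and qs = 2p + 116.
Without the tax, 578 − 5p = 2p + 116 gives 7p = 462, so p* = $66 and q* = 248.
With the tax collected from sellers, supply shifts: qs = 2(p − 28) + 116.
Solving gives q = 208 with buyers paying $74 and sellers receiving $46 (the $28 wedge).
Revenue = t · Q = 28 · 208 = $5824.

Tax revenue = $5824 thousand.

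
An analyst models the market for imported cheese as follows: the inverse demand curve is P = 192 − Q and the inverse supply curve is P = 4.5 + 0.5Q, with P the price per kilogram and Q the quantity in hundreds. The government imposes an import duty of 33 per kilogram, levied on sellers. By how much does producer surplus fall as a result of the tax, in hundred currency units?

Inverting to Q(P) form: Qd = 192 − P; Qs = 2P − 9.
Without the tax, 192 − P = 2P − 9 gives 3P = 201, so P* = 67 and Q* = 125.
With the tax collected from sellers, supply shifts: Qs = 2(P − 33) − 9.
New equilibrium: buyers pay 89, sellers receive 56, Q = 103. (Wedge: Pb − Ps = 33.)
ΔPS is the trapezoid between Q = 103 and Q = 125 of height 11: ½ · (125 + 103) · 11 = 1254.

Producer surplus falls by 1254 hundred.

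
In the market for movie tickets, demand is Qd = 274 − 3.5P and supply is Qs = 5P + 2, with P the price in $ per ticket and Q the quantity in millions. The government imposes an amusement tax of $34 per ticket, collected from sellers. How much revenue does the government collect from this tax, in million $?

Tax revenue = $3128 million.

Before the tax: set 274 − 3.5P = 5P + 2 → P* = $32, Q* = 162.
With the tax collected from sellers, supply shifts: Qs = 5(P − 34) + 2.
Solving gives Q = 92 with consumers paying $52 and sellers receiving $18 (the $34 wedge).
Revenue = t · Q = 34 · 92 = $3128.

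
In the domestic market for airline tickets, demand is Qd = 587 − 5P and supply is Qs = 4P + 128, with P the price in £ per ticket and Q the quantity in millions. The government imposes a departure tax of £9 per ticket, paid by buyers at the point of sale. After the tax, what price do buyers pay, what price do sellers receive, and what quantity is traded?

Buyers pay £55; sellers receive £46; quantity = 312.

Without the tax, 587 − 5P = 4P + 128 gives 9P = 459, so P* = £51 and Q* = 332.
With the tax collected from buyers, demand (in seller-price terms) shifts: Qd = 587 − 5(P + 9).
New equilibrium: buyers pay £55, sellers receive £46, Q = 312. (Wedge: Pb − Ps = 9.)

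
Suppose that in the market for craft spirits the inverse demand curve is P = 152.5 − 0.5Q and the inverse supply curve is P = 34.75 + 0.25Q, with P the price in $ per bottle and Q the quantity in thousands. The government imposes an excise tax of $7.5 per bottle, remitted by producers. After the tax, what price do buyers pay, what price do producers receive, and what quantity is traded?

Rewrite in direct form: Qd = 305 − 2P and Qs = 4P − 139.
Before the tax: set 305 − 2P = 4P − 139 → P* = $74, Q* = 157.
With the tax collected from producers, supply shifts: Qs = 4(P − 7.5) − 139.
Solving gives Q = 147 with buyers paying $79 and producers receiving $71.5 (the $7.5 wedge).
The less price-elastic side of the market bears the larger share of a per-unit tax.

Buyers pay $79; producers receive $71.5; quantity = 147.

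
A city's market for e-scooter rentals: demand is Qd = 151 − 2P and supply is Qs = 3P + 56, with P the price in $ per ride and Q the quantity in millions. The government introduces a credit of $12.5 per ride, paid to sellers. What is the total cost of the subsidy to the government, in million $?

Government outlay = $1600 million.

Before the subsidy: set 151 − 2P = 3P + 56 → P* = $19, Q* = 113.
With a per-unit subsidy paid to sellers, each receives P + 12.5 per unit sold, so supply becomes Qs = 3(P + 12.5) + 56.
Solving gives Q = 128 with consumers paying $11.5 and sellers receiving $24 (the $12.5 wedge).
Outlay = t · Q = 12.5 · 128 = $1600.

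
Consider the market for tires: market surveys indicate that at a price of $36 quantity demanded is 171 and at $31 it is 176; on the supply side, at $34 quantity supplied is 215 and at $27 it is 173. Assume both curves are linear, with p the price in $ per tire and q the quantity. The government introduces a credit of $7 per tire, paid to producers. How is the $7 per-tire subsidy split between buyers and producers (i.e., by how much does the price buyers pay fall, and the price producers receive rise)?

Buyers gain $6 per tire; producers gain $1 per tire.

Demand slope: (176 − 171)/(31 − 36) = -1, so qd = 207 − p.
Supply slope: (173 − 215)/(27 − 34) = 6, so qs = 6p + 11.
Without the subsidy, 207 − p = 6p + 11 gives 7p = 196, so p* = $28 and q* = 179.
With a per-unit subsidy paid to producers, each receives p + 7 per unit sold, so supply becomes qs = 6(p + 7) + 11.
Solving gives q = 185 with buyers paying $22 and producers receiving $29 (the $7 wedge).
Gain to buyers: $6; to producers: $1. (They sum to $7.)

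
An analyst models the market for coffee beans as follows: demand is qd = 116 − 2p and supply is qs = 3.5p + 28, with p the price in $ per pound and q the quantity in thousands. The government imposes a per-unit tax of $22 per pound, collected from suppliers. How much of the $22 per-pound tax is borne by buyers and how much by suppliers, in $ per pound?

Buyers bear $14 per pound; suppliers bear $8 per pound.

Without the tax, 116 − 2p = 3.5p + 28 gives 5.5p = 88, so p* = $16 and q* = 84.
With the tax collected from suppliers, supply shifts: qs = 3.5(p − 22) + 28.
Solving gives q = 56 with buyers paying $30 and suppliers receiving $8 (the $22 wedge).
Burden on buyers: $14; on suppliers: $8. (They sum to $22.)
The less price-elastic side of the market bears the larger share of a per-unit tax.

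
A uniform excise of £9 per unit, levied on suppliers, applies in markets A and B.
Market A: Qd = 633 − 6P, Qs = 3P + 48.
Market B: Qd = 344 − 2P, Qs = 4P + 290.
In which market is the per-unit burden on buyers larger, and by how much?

Market B, by £3.

Market A: pre-tax P* = £65, Q* = 243; post-tax Q = 225; per-unit burden on buyers = £3.
Market B: pre-tax P* = £9, Q* = 326; post-tax Q = 314; per-unit burden on buyers = £6.
Difference: £3 vs £6 → market B is larger by £3.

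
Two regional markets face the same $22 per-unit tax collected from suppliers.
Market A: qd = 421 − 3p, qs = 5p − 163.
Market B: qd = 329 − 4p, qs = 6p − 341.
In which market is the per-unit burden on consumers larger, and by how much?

Market A: pre-tax p* = $73, q* = 202; post-tax q = 160.75; per-unit burden on consumers = $13.75.
Market B: pre-tax p* = $67, q* = 61; post-tax q = 8.2; per-unit burden on consumers = $13.2.
Difference: $13.75 vs $13.2 → market A is larger by $0.55.

Market A, by $0.55.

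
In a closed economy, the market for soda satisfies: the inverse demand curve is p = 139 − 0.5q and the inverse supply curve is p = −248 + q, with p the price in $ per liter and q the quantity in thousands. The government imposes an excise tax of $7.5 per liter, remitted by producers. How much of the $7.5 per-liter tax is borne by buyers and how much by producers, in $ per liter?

Inverting to q(p) form: qd = 278 − 2p; qs = p + 248.
Before the tax: set 278 − 2p = p + 248 → p* = $10, q* = 258.
With the tax collected from producers, supply shifts: qs = (p − 7.5) + 248.
New equilibrium: buyers pay $12.5, producers receive $5, q = 253. (Wedge: pb − ps = 7.5.)
Burden on buyers: $2.5; on producers: $5. (They sum to $7.5.)
The less price-elastic side of the market bears the larger share of a per-unit tax.

Buyers bear $2.5 per liter; producers bear $5 per liter.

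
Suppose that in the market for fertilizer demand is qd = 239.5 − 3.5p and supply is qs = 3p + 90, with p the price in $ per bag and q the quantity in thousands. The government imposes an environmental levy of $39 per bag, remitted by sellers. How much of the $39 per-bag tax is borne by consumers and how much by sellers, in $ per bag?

Without the tax, 239.5 − 3.5p = 3p + 90 gives 6.5p = 149.5, so p* = $23 and q* = 159.
With the tax collected from sellers, supply shifts: qs = 3(p − 39) + 90.
New equilibrium: consumers pay $41, sellers receive $2, q = 96. (Wedge: pb − ps = 39.)
Burden on consumers: $18; on sellers: $21. (They sum to $39.)

Consumers bear $18 per bag; sellers bear $21 per bag.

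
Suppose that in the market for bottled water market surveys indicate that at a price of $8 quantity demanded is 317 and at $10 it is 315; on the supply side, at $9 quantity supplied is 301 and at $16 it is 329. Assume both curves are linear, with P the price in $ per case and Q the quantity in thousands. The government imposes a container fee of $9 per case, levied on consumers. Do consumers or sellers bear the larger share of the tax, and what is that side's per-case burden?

Demand slope: (315 − 317)/(10 − 8) = -1, so Qd = 325 − P.
Supply slope: (329 − 301)/(16 − 9) = 4, so Qs = 4P + 265.
Without the tax, 325 − P = 4P + 265 gives 5P = 60, so P* = $12 and Q* = 313.
With the tax collected from consumers, demand (in seller-price terms) shifts: Qd = 325 − (P + 9).
New equilibrium: consumers pay $19.2, sellers receive $10.2, Q = 305.8. (Wedge: Pb − Ps = 9.)
Per-case burden: consumers $7.2, sellers $1.8.
Consumers take the larger share because demand is less price-elastic here (demand slope 1 vs supply slope 4).

Consumers bear the larger share: $7.2 per case.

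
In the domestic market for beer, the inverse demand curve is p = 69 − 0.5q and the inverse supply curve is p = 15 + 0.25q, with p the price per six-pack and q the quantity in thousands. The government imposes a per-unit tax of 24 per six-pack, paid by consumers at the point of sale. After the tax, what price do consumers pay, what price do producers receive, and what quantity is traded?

Consumers pay 49; producers receive 25; quantity = 40.

Rewrite in direct form: qd = 138 − 2p and qs = 4p − 60.
Without the tax, 138 − 2p = 4p − 60 gives 6p = 198, so p* = 33 and q* = 72.
With the tax collected from consumers, demand (in seller-price terms) shifts: qd = 138 − 2(p + 24).
Solving gives q = 40 with consumers paying 49 and producers receiving 25 (the 24 wedge).
The less price-elastic side of the market bears the larger share of a per-unit tax.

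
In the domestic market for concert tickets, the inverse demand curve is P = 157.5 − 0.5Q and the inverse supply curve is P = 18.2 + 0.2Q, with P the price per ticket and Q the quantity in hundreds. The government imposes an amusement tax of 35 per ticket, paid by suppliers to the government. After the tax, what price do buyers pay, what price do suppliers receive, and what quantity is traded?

Buyers pay 83; suppliers receive 48; quantity = 149.

Rewrite in direct form: Qd = 315 − 2P and Qs = 5P − 91.
Without the tax, 315 − 2P = 5P − 91 gives 7P = 406, so P* = 58 and Q* = 199.
With the tax collected from suppliers, supply shifts: Qs = 5(P − 35) − 91.
New equilibrium: buyers pay 83, suppliers receive 48, Q = 149. (Wedge: Pb − Ps = 35.)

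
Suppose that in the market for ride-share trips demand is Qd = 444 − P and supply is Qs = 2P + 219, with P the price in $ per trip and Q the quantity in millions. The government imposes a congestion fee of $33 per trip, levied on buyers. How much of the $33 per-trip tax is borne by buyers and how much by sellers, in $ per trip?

Buyers bear $22 per trip; sellers bear $11 per trip.

Before the tax: set 444 − P = 2P + 219 → P* = $75, Q* = 369.
With the tax collected from buyers, demand (in seller-price terms) shifts: Qd = 444 − (P + 33).
Solving gives Q = 347 with buyers paying $97 and sellers receiving $64 (the $33 wedge).
Burden on buyers: $22; on sellers: $11. (They sum to $33.)
The less price-elastic side of the market bears the larger share of a per-unit tax.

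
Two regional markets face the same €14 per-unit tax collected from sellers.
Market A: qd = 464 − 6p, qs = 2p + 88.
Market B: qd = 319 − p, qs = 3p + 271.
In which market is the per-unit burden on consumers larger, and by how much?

Market A: pre-tax p* = €47, q* = 182; post-tax q = 161; per-unit burden on consumers = €3.5.
Market B: pre-tax p* = €12, q* = 307; post-tax q = 296.5; per-unit burden on consumers = €10.5.
Difference: €3.5 vs €10.5 → market B is larger by €7.

Market B, by €7.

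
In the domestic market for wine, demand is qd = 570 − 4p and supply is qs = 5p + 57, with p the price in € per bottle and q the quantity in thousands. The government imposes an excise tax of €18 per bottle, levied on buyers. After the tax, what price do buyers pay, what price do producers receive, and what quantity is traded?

Buyers pay €67; producers receive €49; quantity = 302.

Without the tax, 570 − 4p = 5p + 57 gives 9p = 513, so p* = €57 and q* = 342.
With the tax collected from buyers, demand (in seller-price terms) shifts: qd = 570 − 4(p + 18).
Solving gives q = 302 with buyers paying €67 and producers receiving €49 (the €18 wedge).
The less price-elastic side of the market bears the larger share of a per-unit tax.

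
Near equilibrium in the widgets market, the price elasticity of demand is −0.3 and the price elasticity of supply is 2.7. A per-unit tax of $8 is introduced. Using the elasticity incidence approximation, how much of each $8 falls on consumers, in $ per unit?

Incidence ratio: consumers' share ≈ εs / (εs + |εd|) = 2.7 / (2.7 + 0.3) = 0.9.
So consumers bear ≈ 0.9 × $8 = $7.2; suppliers bear $0.8.

Consumers bear ≈ $7.2 per unit.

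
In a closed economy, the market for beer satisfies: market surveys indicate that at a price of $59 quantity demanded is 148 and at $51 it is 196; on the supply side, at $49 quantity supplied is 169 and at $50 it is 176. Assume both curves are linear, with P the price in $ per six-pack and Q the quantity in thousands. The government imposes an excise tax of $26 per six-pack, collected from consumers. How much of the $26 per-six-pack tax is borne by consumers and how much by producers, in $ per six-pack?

Demand slope: (196 − 148)/(51 − 59) = -6, so Qd = 502 − 6P.
Supply slope: (176 − 169)/(50 − 49) = 7, so Qs = 7P − 174.
Before the tax: set 502 − 6P = 7P − 174 → P* = $52, Q* = 190.
With the tax collected from consumers, demand (in seller-price terms) shifts: Qd = 502 − 6(P + 26).
Solving gives Q = 106 with consumers paying $66 and producers receiving $40 (the $26 wedge).
Burden on consumers: $14; on producers: $12. (They sum to $26.)
The less price-elastic side of the market bears the larger share of a per-unit tax.

Consumers bear $14 per six-pack; producers bear $12 per six-pack.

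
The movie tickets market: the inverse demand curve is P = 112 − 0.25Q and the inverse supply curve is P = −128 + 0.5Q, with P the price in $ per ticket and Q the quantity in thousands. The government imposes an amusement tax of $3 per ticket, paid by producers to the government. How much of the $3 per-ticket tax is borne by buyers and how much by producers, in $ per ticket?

Inverting to Q(P) form: Qd = 448 − 4P; Qs = 2P + 256.
Without the tax, 448 − 4P = 2P + 256 gives 6P = 192, so P* = $32 and Q* = 320.
With the tax collected from producers, supply shifts: Qs = 2(P − 3) + 256.
Solving gives Q = 316 with buyers paying $33 and producers receiving $30 (the $3 wedge).
Burden on buyers: $1; on producers: $2. (They sum to $3.)

Buyers bear $1 per ticket; producers bear $2 per ticket.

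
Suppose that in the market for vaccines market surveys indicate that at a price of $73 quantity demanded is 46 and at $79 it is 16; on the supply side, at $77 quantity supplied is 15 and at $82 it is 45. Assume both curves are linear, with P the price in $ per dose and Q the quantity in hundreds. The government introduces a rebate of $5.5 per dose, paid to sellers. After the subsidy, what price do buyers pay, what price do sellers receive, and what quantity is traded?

Demand slope: (16 − 46)/(79 − 73) = -5, so Qd = 411 − 5P.
Supply slope: (45 − 15)/(82 − 77) = 6, so Qs = 6P − 447.
Without the subsidy, 411 − 5P = 6P − 447 gives 11P = 858, so P* = $78 and Q* = 21.
With a per-unit subsidy paid to sellers, each receives P + 5.5 per unit sold, so supply becomes Qs = 6(P + 5.5) − 447.
New equilibrium: buyers pay $75, sellers receive $80.5, Q = 36. (Wedge: Pb − Ps = −5.5.)

Buyers pay $75; sellers receive $80.5; quantity = 36.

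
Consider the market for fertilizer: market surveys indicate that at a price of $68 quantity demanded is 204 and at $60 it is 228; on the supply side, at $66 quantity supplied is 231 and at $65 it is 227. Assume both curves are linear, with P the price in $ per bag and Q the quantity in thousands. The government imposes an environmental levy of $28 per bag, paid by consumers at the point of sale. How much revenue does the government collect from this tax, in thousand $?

Demand slope: (228 − 204)/(60 − 68) = -3, so Qd = 408 − 3P.
Supply slope: (227 − 231)/(65 − 66) = 4, so Qs = 4P − 33.
Without the tax, 408 − 3P = 4P − 33 gives 7P = 441, so P* = $63 and Q* = 219.
With the tax collected from consumers, demand (in seller-price terms) shifts: Qd = 408 − 3(P + 28).
New equilibrium: consumers pay $79, producers receive $51, Q = 171. (Wedge: Pb − Ps = 28.)
Revenue = t · Q = 28 · 171 = $4788.

Tax revenue = $4788 thousand.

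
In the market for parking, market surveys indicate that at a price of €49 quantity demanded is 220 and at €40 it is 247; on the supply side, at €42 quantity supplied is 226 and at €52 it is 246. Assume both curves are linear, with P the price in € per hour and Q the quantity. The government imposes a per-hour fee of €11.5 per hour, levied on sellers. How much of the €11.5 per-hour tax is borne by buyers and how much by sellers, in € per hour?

Demand slope: (247 − 220)/(40 − 49) = -3, so Qd = 367 − 3P.
Supply slope: (246 − 226)/(52 − 42) = 2, so Qs = 2P + 142.
Before the tax: set 367 − 3P = 2P + 142 → P* = €45, Q* = 232.
With the tax collected from sellers, supply shifts: Qs = 2(P − 11.5) + 142.
Solving gives Q = 218.2 with buyers paying €49.6 and sellers receiving €38.1 (the €11.5 wedge).
Burden on buyers: €4.6; on sellers: €6.9. (They sum to €11.5.)
The less price-elastic side of the market bears the larger share of a per-unit tax.

Buyers bear €4.6 per hour; sellers bear €6.9 per hour.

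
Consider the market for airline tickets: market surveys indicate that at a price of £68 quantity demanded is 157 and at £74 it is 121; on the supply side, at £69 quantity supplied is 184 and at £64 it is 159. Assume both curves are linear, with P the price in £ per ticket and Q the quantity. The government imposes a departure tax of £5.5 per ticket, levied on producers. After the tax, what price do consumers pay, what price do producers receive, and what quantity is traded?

Consumers pay £68.5; producers receive £63; quantity = 154.

Demand slope: (121 − 157)/(74 − 68) = -6, so Qd = 565 − 6P.
Supply slope: (159 − 184)/(64 − 69) = 5, so Qs = 5P − 161.
Before the tax: set 565 − 6P = 5P − 161 → P* = £66, Q* = 169.
With the tax collected from producers, supply shifts: Qs = 5(P − 5.5) − 161.
Solving gives Q = 154 with consumers paying £68.5 and producers receiving £63 (the £5.5 wedge).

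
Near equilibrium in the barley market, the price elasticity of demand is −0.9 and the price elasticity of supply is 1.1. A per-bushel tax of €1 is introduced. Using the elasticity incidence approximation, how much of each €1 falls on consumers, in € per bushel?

Consumers bear ≈ €0.55 per bushel.

Incidence ratio: consumers' share ≈ εs / (εs + |εd|) = 1.1 / (1.1 + 0.9) = 0.55.
So consumers bear ≈ 0.55 × €1 = €0.55; producers bear €0.45.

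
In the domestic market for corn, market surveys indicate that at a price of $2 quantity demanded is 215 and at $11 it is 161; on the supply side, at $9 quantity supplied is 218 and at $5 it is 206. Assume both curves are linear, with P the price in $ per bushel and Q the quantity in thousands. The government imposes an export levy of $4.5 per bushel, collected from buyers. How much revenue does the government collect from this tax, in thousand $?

Tax revenue = $873 thousand.

Demand slope: (161 − 215)/(11 − 2) = -6, so Qd = 227 − 6P.
Supply slope: (206 − 218)/(5 − 9) = 3, so Qs = 3P + 191.
Before the tax: set 227 − 6P = 3P + 191 → P* = $4, Q* = 203.
With the tax collected from buyers, demand (in seller-price terms) shifts: Qd = 227 − 6(P + 4.5).
New equilibrium: buyers pay $5.5, producers receive $1, Q = 194. (Wedge: Pb − Ps = 4.5.)
Revenue = t · Q = 4.5 · 194 = $873.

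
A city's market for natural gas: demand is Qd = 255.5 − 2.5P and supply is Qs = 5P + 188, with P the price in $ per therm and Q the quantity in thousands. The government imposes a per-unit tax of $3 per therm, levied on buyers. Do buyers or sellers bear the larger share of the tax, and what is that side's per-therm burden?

Without the tax, 255.5 − 2.5P = 5P + 188 gives 7.5P = 67.5, so P* = $9 and Q* = 233.
With the tax collected from buyers, demand (in seller-price terms) shifts: Qd = 255.5 − 2.5(P + 3).
New equilibrium: buyers pay $11, sellers receive $8, Q = 228. (Wedge: Pb − Ps = 3.)
Per-therm burden: buyers $2, sellers $1.
Buyers take the larger share because demand is less price-elastic here (demand slope 2.5 vs supply slope 5).
The less price-elastic side of the market bears the larger share of a per-unit tax.

Buyers bear the larger share: $2 per therm.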